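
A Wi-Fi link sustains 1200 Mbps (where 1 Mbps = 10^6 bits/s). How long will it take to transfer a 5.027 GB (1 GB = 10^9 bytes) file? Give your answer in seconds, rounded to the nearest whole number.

34 seconds

5.027 GB = 5,027,000,000 bytes = 40,216,000,000 bits
1200 Mbps = 1,200,000,000 bits/s
time = 40,216,000,000 / 1,200,000,000 = 34 s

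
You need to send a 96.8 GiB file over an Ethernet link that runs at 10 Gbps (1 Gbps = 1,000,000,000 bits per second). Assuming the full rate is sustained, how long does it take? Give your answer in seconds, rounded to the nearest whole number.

96.8 GiB = 103,938,208,563.2 bytes = 831,505,668,505.6 bits
10 Gbps = 10,000,000,000 bits/s
time = 831,505,668,505.6 / 10,000,000,000 = 83 s

83 seconds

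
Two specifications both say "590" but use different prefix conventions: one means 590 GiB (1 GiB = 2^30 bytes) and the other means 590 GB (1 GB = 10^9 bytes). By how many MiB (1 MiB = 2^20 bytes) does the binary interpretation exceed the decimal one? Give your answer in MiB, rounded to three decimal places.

41,492.153 MiB

590 GiB = 590 × 1,073,741,824 = 633,507,676,160 bytes
590 GB = 590 × 1,000,000,000 = 590,000,000,000 bytes
difference = 43,507,676,160 bytes
43,507,676,160 / 1,048,576 = 41,492.153 MiB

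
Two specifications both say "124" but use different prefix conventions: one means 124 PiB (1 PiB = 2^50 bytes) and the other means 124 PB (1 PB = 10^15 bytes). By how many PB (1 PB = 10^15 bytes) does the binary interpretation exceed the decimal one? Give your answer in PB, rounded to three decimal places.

124 PiB = 124 × 1,125,899,906,842,624 = 139,611,588,448,485,376 bytes
124 PB = 124 × 1,000,000,000,000,000 = 124,000,000,000,000,000 bytes
difference = 15,611,588,448,485,376 bytes
15,611,588,448,485,376 / 1,000,000,000,000,000 = 15.612 PB

15.612 PB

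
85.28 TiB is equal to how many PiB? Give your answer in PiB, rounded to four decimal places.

0.0833 PiB

85.28 TiB × 1,099,511,627,776 bytes/TiB = 93,766,351,616,737.28 bytes
1 PiB = 1,125,899,906,842,624 bytes
93,766,351,616,737.28 / 1,125,899,906,842,624 = 0.0833 PiB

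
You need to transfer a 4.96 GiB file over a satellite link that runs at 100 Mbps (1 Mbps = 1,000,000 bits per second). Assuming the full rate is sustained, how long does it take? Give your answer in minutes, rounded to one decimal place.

4.96 GiB = 5,325,759,447.04 bytes = 42,606,075,576.32 bits
100 Mbps = 100,000,000 bits/s
time = 42,606,075,576.32 / 100,000,000 = 426.06 s
426.06 s / 60 = 7.1 minutes

7.1 minutes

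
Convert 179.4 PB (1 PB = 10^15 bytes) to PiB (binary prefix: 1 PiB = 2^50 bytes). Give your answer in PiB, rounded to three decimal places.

179.4 PB × 1,000,000,000,000,000 bytes/PB = 179,400,000,000,000,000 bytes
1 PiB = 2^50 bytes = 1,125,899,906,842,624 bytes
179,400,000,000,000,000 / 1,125,899,906,842,624 = 159.339 PiB

159.339 PiB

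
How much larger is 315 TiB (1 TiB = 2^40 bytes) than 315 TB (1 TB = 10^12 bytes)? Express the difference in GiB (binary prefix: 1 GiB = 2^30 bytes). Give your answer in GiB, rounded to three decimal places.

29,193.389 GiB

315 TiB = 315 × 1,099,511,627,776 = 346,346,162,749,440 bytes
315 TB = 315 × 1,000,000,000,000 = 315,000,000,000,000 bytes
difference = 31,346,162,749,440 bytes
31,346,162,749,440 / 1,073,741,824 = 29,193.389 GiB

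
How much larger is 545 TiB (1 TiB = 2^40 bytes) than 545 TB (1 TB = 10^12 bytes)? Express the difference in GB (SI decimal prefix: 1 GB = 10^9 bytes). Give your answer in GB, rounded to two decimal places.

54,233.84 GB

545 TiB = 545 × 1,099,511,627,776 = 599,233,837,137,920 bytes
545 TB = 545 × 1,000,000,000,000 = 545,000,000,000,000 bytes
difference = 54,233,837,137,920 bytes
54,233,837,137,920 / 1,000,000,000 = 54,233.84 GB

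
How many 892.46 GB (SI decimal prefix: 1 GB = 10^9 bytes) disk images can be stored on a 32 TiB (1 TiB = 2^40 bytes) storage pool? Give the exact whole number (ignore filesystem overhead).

Capacity: 32 TiB = 35,184,372,088,832 bytes
Per item: 892.46 GB = 892,460,000,000 bytes
⌊35,184,372,088,832 / 892,460,000,000⌋ = 39

39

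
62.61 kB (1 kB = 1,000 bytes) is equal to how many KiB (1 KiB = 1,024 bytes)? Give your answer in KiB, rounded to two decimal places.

61.14 KiB

62.61 kB × 1,000 bytes/kB = 62,610 bytes
1 KiB = 1,024 bytes
62,610 / 1,024 = 61.14 KiB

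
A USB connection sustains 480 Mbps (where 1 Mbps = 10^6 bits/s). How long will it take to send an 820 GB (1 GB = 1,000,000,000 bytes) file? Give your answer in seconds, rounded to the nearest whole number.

13,667 seconds

820 GB = 820,000,000,000 bytes = 6,560,000,000,000 bits
480 Mbps = 480,000,000 bits/s
time = 6,560,000,000,000 / 480,000,000 = 13,667 s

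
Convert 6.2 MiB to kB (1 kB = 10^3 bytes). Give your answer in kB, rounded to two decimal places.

6,501.17 kB

6.2 MiB = 6.2 × 2^20 bytes = 6,501,171.2 bytes
1 kB = 10^3 bytes = 1,000 bytes
6,501,171.2 / 1,000 = 6,501.17 kB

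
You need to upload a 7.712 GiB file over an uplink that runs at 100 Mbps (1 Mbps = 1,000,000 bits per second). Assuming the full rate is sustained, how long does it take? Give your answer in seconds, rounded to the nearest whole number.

7.712 GiB = 8,280,696,946.688 bytes = 66,245,575,573.504 bits
100 Mbps = 100,000,000 bits/s
time = 66,245,575,573.504 / 100,000,000 = 662 s

662 seconds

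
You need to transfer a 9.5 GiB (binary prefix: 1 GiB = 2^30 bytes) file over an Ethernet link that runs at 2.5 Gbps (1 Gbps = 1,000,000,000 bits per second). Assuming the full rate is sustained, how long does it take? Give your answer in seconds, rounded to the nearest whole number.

33 seconds

9.5 GiB = 10,200,547,328 bytes = 81,604,378,624 bits
2.5 Gbps = 2,500,000,000 bits/s
time = 81,604,378,624 / 2,500,000,000 = 33 s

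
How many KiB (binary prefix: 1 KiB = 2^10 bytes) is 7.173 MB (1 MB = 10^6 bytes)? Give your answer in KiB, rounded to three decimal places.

7.173 MB = 7.173 × 10^6 bytes = 7,173,000 bytes
1 KiB = 1,024 bytes
7,173,000 / 1,024 = 7,004.883 KiB

7,004.883 KiB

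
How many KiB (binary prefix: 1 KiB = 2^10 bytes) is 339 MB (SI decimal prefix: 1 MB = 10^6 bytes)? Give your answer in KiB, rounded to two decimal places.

331,054.69 KiB

339 MB = 339 × 10^6 bytes = 339,000,000 bytes
1 KiB = 2^10 bytes = 1,024 bytes
339,000,000 / 1,024 = 331,054.69 KiB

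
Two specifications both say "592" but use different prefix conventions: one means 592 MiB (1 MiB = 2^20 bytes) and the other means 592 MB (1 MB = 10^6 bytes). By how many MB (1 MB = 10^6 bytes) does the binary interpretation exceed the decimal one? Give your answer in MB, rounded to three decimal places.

592 MiB = 592 × 1,048,576 = 620,756,992 bytes
592 MB = 592 × 1,000,000 = 592,000,000 bytes
difference = 28,756,992 bytes
28,756,992 / 1,000,000 = 28.757 MB

28.757 MB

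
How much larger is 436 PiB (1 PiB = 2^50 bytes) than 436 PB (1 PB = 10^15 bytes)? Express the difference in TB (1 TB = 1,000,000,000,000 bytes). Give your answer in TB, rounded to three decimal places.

436 PiB = 436 × 1,125,899,906,842,624 = 490,892,359,383,384,064 bytes
436 PB = 436 × 1,000,000,000,000,000 = 436,000,000,000,000,000 bytes
difference = 54,892,359,383,384,064 bytes
54,892,359,383,384,064 / 1,000,000,000,000 = 54,892.359 TB

54,892.359 TB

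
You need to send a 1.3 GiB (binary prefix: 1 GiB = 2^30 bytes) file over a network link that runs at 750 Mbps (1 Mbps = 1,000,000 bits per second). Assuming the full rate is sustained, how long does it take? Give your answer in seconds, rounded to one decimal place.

14.9 seconds

1.3 GiB = 1,395,864,371.2 bytes = 11,166,914,969.6 bits
750 Mbps = 750,000,000 bits/s
time = 11,166,914,969.6 / 750,000,000 = 14.9 s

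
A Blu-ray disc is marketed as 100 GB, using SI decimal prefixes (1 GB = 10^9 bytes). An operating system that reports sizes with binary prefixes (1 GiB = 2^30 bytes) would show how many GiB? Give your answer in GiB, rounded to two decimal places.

93.13 GiB

100 GB × 1,000,000,000 bytes/GB = 100,000,000,000 bytes
1 GiB = 1,073,741,824 bytes
100,000,000,000 / 1,073,741,824 = 93.13 GiB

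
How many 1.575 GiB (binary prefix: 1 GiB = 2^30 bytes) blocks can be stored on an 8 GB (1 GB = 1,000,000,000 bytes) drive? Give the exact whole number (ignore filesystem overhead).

Capacity: 8 GB = 8,000,000,000 bytes
Per item: 1.575 GiB = 1,691,143,372.8 bytes
⌊8,000,000,000 / 1,691,143,372.8⌋ = 4

4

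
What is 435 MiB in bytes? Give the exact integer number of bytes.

456,130,560 bytes

435 × 1,048,576 = 456,130,560 bytes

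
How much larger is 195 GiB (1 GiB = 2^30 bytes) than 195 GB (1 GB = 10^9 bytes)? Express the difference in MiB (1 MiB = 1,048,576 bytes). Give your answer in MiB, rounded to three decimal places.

195 GiB = 195 × 1,073,741,824 = 209,379,655,680 bytes
195 GB = 195 × 1,000,000,000 = 195,000,000,000 bytes
difference = 14,379,655,680 bytes
14,379,655,680 / 1,048,576 = 13,713.508 MiB

13,713.508 MiB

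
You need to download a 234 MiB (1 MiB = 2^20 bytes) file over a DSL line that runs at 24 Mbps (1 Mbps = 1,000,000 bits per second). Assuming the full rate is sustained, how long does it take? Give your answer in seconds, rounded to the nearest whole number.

234 MiB = 245,366,784 bytes = 1,962,934,272 bits
24 Mbps = 24,000,000 bits/s
time = 1,962,934,272 / 24,000,000 = 82 s

82 seconds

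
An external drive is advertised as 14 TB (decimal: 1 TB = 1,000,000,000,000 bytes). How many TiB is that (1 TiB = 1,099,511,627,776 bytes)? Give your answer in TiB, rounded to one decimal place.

14 TB × 1,000,000,000,000 bytes/TB = 14,000,000,000,000 bytes
1 TiB = 2^40 bytes = 1,099,511,627,776 bytes
14,000,000,000,000 / 1,099,511,627,776 = 12.7 TiB

12.7 TiB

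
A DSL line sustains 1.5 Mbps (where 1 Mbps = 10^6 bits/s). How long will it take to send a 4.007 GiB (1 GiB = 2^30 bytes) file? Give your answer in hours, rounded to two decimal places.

4.007 GiB = 4,302,483,488.768 bytes = 34,419,867,910.144 bits
1.5 Mbps = 1,500,000 bits/s
time = 34,419,867,910.144 / 1,500,000 = 22,946.5786 s
22,946.5786 s / 3600 = 6.37 hours

6.37 hours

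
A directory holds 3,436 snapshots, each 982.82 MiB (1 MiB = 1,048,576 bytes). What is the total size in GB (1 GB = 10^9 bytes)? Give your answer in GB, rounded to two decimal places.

3,541.01 GB

Total = 3,436 × 982.82 MiB = 3376969.52 MiB
= 3376969.52 × 1,048,576 bytes = 3,541,009,191,403.52 bytes
1 GB = 1,000,000,000 bytes
3,541,009,191,403.52 / 1,000,000,000 = 3,541.01 GB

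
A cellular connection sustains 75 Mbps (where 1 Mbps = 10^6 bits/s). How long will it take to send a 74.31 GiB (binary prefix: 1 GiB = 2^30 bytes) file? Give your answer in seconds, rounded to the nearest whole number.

74.31 GiB = 79,789,754,941.44 bytes = 638,318,039,531.52 bits
75 Mbps = 75,000,000 bits/s
time = 638,318,039,531.52 / 75,000,000 = 8,511 s

8,511 seconds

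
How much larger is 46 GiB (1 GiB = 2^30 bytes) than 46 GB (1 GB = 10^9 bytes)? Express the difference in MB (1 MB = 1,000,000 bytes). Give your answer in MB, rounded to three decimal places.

46 GiB = 46 × 1,073,741,824 = 49,392,123,904 bytes
46 GB = 46 × 1,000,000,000 = 46,000,000,000 bytes
difference = 3,392,123,904 bytes
3,392,123,904 / 1,000,000 = 3,392.124 MB

3,392.124 MB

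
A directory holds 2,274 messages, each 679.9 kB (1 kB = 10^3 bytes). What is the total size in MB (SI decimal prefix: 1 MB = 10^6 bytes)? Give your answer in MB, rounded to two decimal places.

1,546.09 MB

Total = 2,274 × 679.9 kB = 1546092.6 kB
= 1546092.6 × 1,000 bytes = 1,546,092,600 bytes
1 MB = 1,000,000 bytes
1,546,092,600 / 1,000,000 = 1,546.09 MB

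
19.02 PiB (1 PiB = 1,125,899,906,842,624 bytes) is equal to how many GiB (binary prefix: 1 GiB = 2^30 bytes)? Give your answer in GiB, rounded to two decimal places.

19.02 PiB = 19.02 × 2^50 bytes = 21,414,616,228,146,708.48 bytes
1 GiB = 1,073,741,824 bytes
21,414,616,228,146,708.48 / 1,073,741,824 = 19,943,915.52 GiB

19,943,915.52 GiB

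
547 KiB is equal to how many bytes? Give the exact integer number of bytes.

560,128 bytes

547 × 1,024 = 560,128 bytes  (1 KiB = 2^10 bytes)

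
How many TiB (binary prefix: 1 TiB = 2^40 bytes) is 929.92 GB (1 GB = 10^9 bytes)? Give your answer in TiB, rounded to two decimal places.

0.85 TiB

929.92 GB × 1,000,000,000 bytes/GB = 929,920,000,000 bytes
1 TiB = 2^40 bytes = 1,099,511,627,776 bytes
929,920,000,000 / 1,099,511,627,776 = 0.85 TiB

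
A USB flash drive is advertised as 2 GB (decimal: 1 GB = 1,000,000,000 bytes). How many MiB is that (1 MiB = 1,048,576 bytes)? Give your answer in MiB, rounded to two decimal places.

1,907.35 MiB

2 GB = 2 × 10^9 bytes = 2,000,000,000 bytes
1 MiB = 2^20 bytes = 1,048,576 bytes
2,000,000,000 / 1,048,576 = 1,907.35 MiB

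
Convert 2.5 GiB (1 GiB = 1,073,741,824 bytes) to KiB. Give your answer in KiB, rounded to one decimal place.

2.5 GiB × 1,073,741,824 bytes/GiB = 2,684,354,560 bytes
1 KiB = 2^10 bytes = 1,024 bytes
2,684,354,560 / 1,024 = 2,621,440.0 KiB

2,621,440.0 KiB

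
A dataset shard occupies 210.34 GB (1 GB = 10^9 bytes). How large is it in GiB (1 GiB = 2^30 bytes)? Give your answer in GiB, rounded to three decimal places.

195.894 GiB

210.34 GB = 210.34 × 10^9 bytes = 210,340,000,000 bytes
1 GiB = 2^30 bytes = 1,073,741,824 bytes
210,340,000,000 / 1,073,741,824 = 195.894 GiB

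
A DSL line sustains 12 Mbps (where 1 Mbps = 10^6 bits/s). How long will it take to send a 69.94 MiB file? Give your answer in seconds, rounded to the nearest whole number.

69.94 MiB = 73,337,405.44 bytes = 586,699,243.52 bits
12 Mbps = 12,000,000 bits/s
time = 586,699,243.52 / 12,000,000 = 49 s

49 seconds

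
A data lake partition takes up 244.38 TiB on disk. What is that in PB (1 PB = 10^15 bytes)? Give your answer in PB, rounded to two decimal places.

0.27 PB

244.38 TiB = 244.38 × 2^40 bytes = 268,698,651,595,898.88 bytes
1 PB = 10^15 bytes = 1,000,000,000,000,000 bytes
268,698,651,595,898.88 / 1,000,000,000,000,000 = 0.27 PB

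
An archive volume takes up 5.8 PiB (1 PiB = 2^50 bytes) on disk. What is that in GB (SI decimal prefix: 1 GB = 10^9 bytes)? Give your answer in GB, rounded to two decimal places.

6,530,219.46 GB

5.8 PiB = 5.8 × 2^50 bytes = 6,530,219,459,687,219.2 bytes
1 GB = 1,000,000,000 bytes
6,530,219,459,687,219.2 / 1,000,000,000 = 6,530,219.46 GB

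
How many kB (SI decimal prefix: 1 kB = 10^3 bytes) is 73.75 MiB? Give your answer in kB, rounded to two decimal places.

73.75 MiB = 73.75 × 2^20 bytes = 77,332,480 bytes
1 kB = 10^3 bytes = 1,000 bytes
77,332,480 / 1,000 = 77,332.48 kB

77,332.48 kB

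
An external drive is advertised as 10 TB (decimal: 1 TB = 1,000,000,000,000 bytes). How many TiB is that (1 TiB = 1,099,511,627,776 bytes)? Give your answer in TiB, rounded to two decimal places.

10 TB = 10 × 10^12 bytes = 10,000,000,000,000 bytes
1 TiB = 2^40 bytes = 1,099,511,627,776 bytes
10,000,000,000,000 / 1,099,511,627,776 = 9.09 TiB

9.09 TiB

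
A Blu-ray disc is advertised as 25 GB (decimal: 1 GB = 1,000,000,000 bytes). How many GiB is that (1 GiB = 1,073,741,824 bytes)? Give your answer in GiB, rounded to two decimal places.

23.28 GiB

25 GB = 25 × 10^9 bytes = 25,000,000,000 bytes
1 GiB = 2^30 bytes = 1,073,741,824 bytes
25,000,000,000 / 1,073,741,824 = 23.28 GiB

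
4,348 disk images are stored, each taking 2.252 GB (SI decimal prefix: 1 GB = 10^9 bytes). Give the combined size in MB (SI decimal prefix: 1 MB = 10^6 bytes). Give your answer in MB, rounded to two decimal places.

9,791,696.00 MB

Total = 4,348 × 2.252 GB = 9791.696 GB
= 9791.696 × 1,000,000,000 bytes = 9,791,696,000,000 bytes
1 MB = 1,000,000 bytes
9,791,696,000,000 / 1,000,000 = 9,791,696.00 MB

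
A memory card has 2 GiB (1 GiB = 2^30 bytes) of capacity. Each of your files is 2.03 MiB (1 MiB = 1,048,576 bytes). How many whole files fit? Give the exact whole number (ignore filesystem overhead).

1,008

Capacity: 2 GiB = 2,147,483,648 bytes
Per item: 2.03 MiB = 2,128,609.28 bytes
⌊2,147,483,648 / 2,128,609.28⌋ = 1,008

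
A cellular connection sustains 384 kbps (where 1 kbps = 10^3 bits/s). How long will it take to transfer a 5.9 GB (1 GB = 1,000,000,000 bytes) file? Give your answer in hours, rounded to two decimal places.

5.9 GB = 5,900,000,000 bytes = 47,200,000,000 bits
384 kbps = 384,000 bits/s
time = 47,200,000,000 / 384,000 = 122,916.6667 s
122,916.6667 s / 3600 = 34.14 hours

34.14 hours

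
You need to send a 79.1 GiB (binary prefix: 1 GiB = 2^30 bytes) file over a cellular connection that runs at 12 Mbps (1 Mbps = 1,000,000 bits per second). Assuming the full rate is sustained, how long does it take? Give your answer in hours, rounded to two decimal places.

15.73 hours

79.1 GiB = 84,932,978,278.4 bytes = 679,463,826,227.2 bits
12 Mbps = 12,000,000 bits/s
time = 679,463,826,227.2 / 12,000,000 = 56,621.9855 s
56,621.9855 s / 3600 = 15.73 hours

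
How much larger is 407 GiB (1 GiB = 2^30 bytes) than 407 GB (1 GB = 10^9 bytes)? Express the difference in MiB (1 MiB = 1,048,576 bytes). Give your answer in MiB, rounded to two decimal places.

28,622.55 MiB

407 GiB = 407 × 1,073,741,824 = 437,012,922,368 bytes
407 GB = 407 × 1,000,000,000 = 407,000,000,000 bytes
difference = 30,012,922,368 bytes
30,012,922,368 / 1,048,576 = 28,622.55 MiB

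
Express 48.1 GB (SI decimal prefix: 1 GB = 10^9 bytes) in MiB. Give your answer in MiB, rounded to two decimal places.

48.1 GB × 1,000,000,000 bytes/GB = 48,100,000,000 bytes
1 MiB = 2^20 bytes = 1,048,576 bytes
48,100,000,000 / 1,048,576 = 45,871.73 MiB

45,871.73 MiB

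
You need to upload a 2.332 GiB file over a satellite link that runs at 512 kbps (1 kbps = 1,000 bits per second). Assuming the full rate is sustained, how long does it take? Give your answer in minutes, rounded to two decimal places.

2.332 GiB = 2,503,965,933.568 bytes = 20,031,727,468.544 bits
512 kbps = 512,000 bits/s
time = 20,031,727,468.544 / 512,000 = 39,124.468 s
39,124.468 s / 60 = 652.07 minutes

652.07 minutes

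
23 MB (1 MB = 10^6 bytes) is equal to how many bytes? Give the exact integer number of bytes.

23 × 1,000,000 = 23,000,000 bytes  (1 MB = 10^6 bytes)

23,000,000 bytes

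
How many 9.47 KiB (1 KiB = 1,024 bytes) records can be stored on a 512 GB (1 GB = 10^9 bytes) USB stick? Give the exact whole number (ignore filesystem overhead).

Capacity: 512 GB = 512,000,000,000 bytes
Per item: 9.47 KiB = 9,697.28 bytes
⌊512,000,000,000 / 9,697.28⌋ = 52,798,310

52,798,310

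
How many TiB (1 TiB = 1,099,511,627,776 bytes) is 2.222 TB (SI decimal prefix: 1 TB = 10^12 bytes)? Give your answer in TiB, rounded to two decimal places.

2.02 TiB

2.222 TB × 1,000,000,000,000 bytes/TB = 2,222,000,000,000 bytes
1 TiB = 1,099,511,627,776 bytes
2,222,000,000,000 / 1,099,511,627,776 = 2.02 TiB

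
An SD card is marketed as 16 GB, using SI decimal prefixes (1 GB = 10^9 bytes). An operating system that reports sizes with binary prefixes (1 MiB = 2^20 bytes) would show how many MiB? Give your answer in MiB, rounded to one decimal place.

15,258.8 MiB

16 GB × 1,000,000,000 bytes/GB = 16,000,000,000 bytes
1 MiB = 2^20 bytes = 1,048,576 bytes
16,000,000,000 / 1,048,576 = 15,258.8 MiB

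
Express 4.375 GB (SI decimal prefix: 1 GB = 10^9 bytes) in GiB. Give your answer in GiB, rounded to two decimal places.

4.07 GiB

4.375 GB × 1,000,000,000 bytes/GB = 4,375,000,000 bytes
1 GiB = 1,073,741,824 bytes
4,375,000,000 / 1,073,741,824 = 4.07 GiB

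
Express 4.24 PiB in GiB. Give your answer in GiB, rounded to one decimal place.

4.24 PiB = 4.24 × 2^50 bytes = 4,773,815,605,012,725.76 bytes
1 GiB = 2^30 bytes = 1,073,741,824 bytes
4,773,815,605,012,725.76 / 1,073,741,824 = 4,445,962.2 GiB

4,445,962.2 GiB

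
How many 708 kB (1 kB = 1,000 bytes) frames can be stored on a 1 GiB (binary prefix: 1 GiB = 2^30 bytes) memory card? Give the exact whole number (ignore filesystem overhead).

1,516

Capacity: 1 GiB = 1,073,741,824 bytes
Per item: 708 kB = 708,000 bytes
⌊1,073,741,824 / 708,000⌋ = 1,516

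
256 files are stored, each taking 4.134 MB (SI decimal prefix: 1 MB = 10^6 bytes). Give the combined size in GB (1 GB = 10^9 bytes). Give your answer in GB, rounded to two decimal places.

Total = 256 × 4.134 MB = 1058.304 MB
= 1058.304 × 1,000,000 bytes = 1,058,304,000 bytes
1 GB = 1,000,000,000 bytes
1,058,304,000 / 1,000,000,000 = 1.06 GB

1.06 GB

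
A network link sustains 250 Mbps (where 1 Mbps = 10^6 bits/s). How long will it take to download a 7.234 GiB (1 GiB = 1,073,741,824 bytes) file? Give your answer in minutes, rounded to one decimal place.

4.1 minutes

7.234 GiB = 7,767,448,354.816 bytes = 62,139,586,838.528 bits
250 Mbps = 250,000,000 bits/s
time = 62,139,586,838.528 / 250,000,000 = 248.56 s
248.56 s / 60 = 4.1 minutes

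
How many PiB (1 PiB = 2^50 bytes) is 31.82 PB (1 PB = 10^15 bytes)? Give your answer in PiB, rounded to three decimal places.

31.82 PB × 1,000,000,000,000,000 bytes/PB = 31,820,000,000,000,000 bytes
1 PiB = 1,125,899,906,842,624 bytes
31,820,000,000,000,000 / 1,125,899,906,842,624 = 28.262 PiB

28.262 PiB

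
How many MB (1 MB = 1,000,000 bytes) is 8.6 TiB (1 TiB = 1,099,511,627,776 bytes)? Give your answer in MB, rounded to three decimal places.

9,455,799.999 MB

8.6 TiB × 1,099,511,627,776 bytes/TiB = 9,455,799,998,873.6 bytes
1 MB = 1,000,000 bytes
9,455,799,998,873.6 / 1,000,000 = 9,455,799.999 MB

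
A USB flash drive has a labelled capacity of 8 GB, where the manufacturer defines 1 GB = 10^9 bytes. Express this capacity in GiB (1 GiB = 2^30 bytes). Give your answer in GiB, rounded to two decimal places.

7.45 GiB

8 GB = 8 × 10^9 bytes = 8,000,000,000 bytes
1 GiB = 2^30 bytes = 1,073,741,824 bytes
8,000,000,000 / 1,073,741,824 = 7.45 GiB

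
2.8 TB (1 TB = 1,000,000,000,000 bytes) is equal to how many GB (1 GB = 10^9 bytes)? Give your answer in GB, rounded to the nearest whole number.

2.8 TB × 1,000,000,000,000 bytes/TB = 2,800,000,000,000 bytes
1 GB = 10^9 bytes = 1,000,000,000 bytes
2,800,000,000,000 / 1,000,000,000 = 2,800 GB

2,800 GB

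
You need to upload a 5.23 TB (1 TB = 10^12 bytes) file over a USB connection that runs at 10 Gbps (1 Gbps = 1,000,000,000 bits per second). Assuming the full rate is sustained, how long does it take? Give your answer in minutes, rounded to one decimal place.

5.23 TB = 5,230,000,000,000 bytes = 41,840,000,000,000 bits
10 Gbps = 10,000,000,000 bits/s
time = 41,840,000,000,000 / 10,000,000,000 = 4,184.00 s
4,184.00 s / 60 = 69.7 minutes

69.7 minutes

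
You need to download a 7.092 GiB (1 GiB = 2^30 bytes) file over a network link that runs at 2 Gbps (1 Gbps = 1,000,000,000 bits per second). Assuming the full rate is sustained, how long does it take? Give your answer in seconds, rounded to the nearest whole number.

7.092 GiB = 7,614,977,015.808 bytes = 60,919,816,126.464 bits
2 Gbps = 2,000,000,000 bits/s
time = 60,919,816,126.464 / 2,000,000,000 = 30 s

30 seconds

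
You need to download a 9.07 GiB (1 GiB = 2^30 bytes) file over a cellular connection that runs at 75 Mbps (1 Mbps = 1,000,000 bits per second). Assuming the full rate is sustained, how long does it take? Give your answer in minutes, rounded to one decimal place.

9.07 GiB = 9,738,838,343.68 bytes = 77,910,706,749.44 bits
75 Mbps = 75,000,000 bits/s
time = 77,910,706,749.44 / 75,000,000 = 1,038.81 s
1,038.81 s / 60 = 17.3 minutes

17.3 minutes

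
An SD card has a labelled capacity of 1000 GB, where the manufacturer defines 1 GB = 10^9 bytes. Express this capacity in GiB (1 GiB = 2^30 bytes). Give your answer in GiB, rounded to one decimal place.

931.3 GiB

1000 GB = 1000 × 10^9 bytes = 1,000,000,000,000 bytes
1 GiB = 2^30 bytes = 1,073,741,824 bytes
1,000,000,000,000 / 1,073,741,824 = 931.3 GiB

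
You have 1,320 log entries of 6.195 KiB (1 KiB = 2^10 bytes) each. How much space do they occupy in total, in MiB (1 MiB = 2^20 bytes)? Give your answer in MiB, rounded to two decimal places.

Total = 1,320 × 6.195 KiB = 8177.4 KiB
= 8177.4 × 1,024 bytes = 8,373,657.6 bytes
1 MiB = 1,048,576 bytes
8,373,657.6 / 1,048,576 = 7.99 MiB

7.99 MiB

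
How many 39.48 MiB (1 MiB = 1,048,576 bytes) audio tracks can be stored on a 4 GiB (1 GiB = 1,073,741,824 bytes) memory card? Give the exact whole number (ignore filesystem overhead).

Capacity: 4 GiB = 4,294,967,296 bytes
Per item: 39.48 MiB = 41,397,780.48 bytes
⌊4,294,967,296 / 41,397,780.48⌋ = 103

103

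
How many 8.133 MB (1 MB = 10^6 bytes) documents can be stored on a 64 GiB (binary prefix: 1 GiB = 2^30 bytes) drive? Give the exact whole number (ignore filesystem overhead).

8,449

Capacity: 64 GiB = 68,719,476,736 bytes
Per item: 8.133 MB = 8,133,000 bytes
⌊68,719,476,736 / 8,133,000⌋ = 8,449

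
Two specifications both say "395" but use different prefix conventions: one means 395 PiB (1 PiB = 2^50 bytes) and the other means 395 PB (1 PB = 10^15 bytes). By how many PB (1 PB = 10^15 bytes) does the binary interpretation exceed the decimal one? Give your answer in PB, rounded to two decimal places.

395 PiB = 395 × 1,125,899,906,842,624 = 444,730,463,202,836,480 bytes
395 PB = 395 × 1,000,000,000,000,000 = 395,000,000,000,000,000 bytes
difference = 49,730,463,202,836,480 bytes
49,730,463,202,836,480 / 1,000,000,000,000,000 = 49.73 PB

49.73 PB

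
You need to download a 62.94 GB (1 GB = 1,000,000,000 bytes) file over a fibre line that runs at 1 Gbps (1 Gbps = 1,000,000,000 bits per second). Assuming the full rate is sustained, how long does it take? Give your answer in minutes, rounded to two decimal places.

8.39 minutes

62.94 GB = 62,940,000,000 bytes = 503,520,000,000 bits
1 Gbps = 1,000,000,000 bits/s
time = 503,520,000,000 / 1,000,000,000 = 503.520 s
503.520 s / 60 = 8.39 minutes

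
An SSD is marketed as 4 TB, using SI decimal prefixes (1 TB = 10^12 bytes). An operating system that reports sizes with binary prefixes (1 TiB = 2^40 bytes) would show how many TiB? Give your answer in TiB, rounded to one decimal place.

4 TB = 4 × 10^12 bytes = 4,000,000,000,000 bytes
1 TiB = 1,099,511,627,776 bytes
4,000,000,000,000 / 1,099,511,627,776 = 3.6 TiB

3.6 TiB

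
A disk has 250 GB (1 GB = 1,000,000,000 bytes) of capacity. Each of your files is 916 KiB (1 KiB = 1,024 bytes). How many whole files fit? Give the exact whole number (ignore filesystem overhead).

Capacity: 250 GB = 250,000,000,000 bytes
Per item: 916 KiB = 937,984 bytes
⌊250,000,000,000 / 937,984⌋ = 266,529

266,529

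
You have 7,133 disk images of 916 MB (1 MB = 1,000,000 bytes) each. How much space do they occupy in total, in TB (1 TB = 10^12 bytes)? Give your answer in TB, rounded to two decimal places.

6.53 TB

Total = 7,133 × 916 MB = 6,533,828 MB
= 6,533,828 × 1,000,000 bytes = 6,533,828,000,000 bytes
1 TB = 1,000,000,000,000 bytes
6,533,828,000,000 / 1,000,000,000,000 = 6.53 TB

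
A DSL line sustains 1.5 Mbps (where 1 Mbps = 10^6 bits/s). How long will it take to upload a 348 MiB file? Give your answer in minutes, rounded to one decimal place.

32.4 minutes

348 MiB = 364,904,448 bytes = 2,919,235,584 bits
1.5 Mbps = 1,500,000 bits/s
time = 2,919,235,584 / 1,500,000 = 1,946.16 s
1,946.16 s / 60 = 32.4 minutes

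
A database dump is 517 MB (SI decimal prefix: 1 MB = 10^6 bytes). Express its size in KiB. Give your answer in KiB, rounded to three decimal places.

504,882.813 KiB

517 MB × 1,000,000 bytes/MB = 517,000,000 bytes
1 KiB = 2^10 bytes = 1,024 bytes
517,000,000 / 1,024 = 504,882.813 KiB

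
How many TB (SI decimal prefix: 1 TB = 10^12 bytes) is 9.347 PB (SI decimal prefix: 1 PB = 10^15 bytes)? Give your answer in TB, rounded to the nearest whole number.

9.347 PB = 9.347 × 10^15 bytes = 9,347,000,000,000,000 bytes
1 TB = 10^12 bytes = 1,000,000,000,000 bytes
9,347,000,000,000,000 / 1,000,000,000,000 = 9,347 TB

9,347 TB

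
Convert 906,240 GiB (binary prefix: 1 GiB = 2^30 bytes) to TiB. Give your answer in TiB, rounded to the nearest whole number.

885 TiB

906,240 GiB × 1,073,741,824 bytes/GiB = 973,067,790,581,760 bytes
1 TiB = 1,099,511,627,776 bytes
973,067,790,581,760 / 1,099,511,627,776 = 885 TiB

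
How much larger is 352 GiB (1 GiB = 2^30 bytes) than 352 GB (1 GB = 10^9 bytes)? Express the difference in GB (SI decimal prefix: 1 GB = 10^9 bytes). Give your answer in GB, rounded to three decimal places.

352 GiB = 352 × 1,073,741,824 = 377,957,122,048 bytes
352 GB = 352 × 1,000,000,000 = 352,000,000,000 bytes
difference = 25,957,122,048 bytes
25,957,122,048 / 1,000,000,000 = 25.957 GB

25.957 GB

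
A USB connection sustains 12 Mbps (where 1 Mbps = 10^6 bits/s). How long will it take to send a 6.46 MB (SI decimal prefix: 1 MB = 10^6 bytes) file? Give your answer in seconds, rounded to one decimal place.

4.3 seconds

6.46 MB = 6,460,000 bytes = 51,680,000 bits
12 Mbps = 12,000,000 bits/s
time = 51,680,000 / 12,000,000 = 4.3 s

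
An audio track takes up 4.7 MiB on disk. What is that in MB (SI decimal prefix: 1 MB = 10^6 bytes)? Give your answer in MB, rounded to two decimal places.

4.7 MiB × 1,048,576 bytes/MiB = 4,928,307.2 bytes
1 MB = 1,000,000 bytes
4,928,307.2 / 1,000,000 = 4.93 MB

4.93 MB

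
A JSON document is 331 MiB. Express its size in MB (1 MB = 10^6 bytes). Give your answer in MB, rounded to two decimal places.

347.08 MB

331 MiB = 331 × 2^20 bytes = 347,078,656 bytes
1 MB = 10^6 bytes = 1,000,000 bytes
347,078,656 / 1,000,000 = 347.08 MB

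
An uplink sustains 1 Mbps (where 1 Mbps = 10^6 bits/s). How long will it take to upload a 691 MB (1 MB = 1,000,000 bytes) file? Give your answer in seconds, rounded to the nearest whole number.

5,528 seconds

691 MB = 691,000,000 bytes = 5,528,000,000 bits
1 Mbps = 1,000,000 bits/s
time = 5,528,000,000 / 1,000,000 = 5,528 s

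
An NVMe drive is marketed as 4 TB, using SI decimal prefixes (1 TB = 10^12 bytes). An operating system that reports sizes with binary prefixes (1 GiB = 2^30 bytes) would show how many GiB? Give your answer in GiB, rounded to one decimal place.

3,725.3 GiB

4 TB × 1,000,000,000,000 bytes/TB = 4,000,000,000,000 bytes
1 GiB = 1,073,741,824 bytes
4,000,000,000,000 / 1,073,741,824 = 3,725.3 GiB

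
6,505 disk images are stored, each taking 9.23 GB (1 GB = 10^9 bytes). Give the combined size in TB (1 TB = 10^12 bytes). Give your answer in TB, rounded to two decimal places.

60.04 TB

Total = 6,505 × 9.23 GB = 60041.15 GB
= 60041.15 × 1,000,000,000 bytes = 60,041,150,000,000 bytes
1 TB = 1,000,000,000,000 bytes
60,041,150,000,000 / 1,000,000,000,000 = 60.04 TB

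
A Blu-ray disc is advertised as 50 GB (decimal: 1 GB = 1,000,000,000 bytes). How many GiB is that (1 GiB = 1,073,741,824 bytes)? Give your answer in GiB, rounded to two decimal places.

50 GB = 50 × 10^9 bytes = 50,000,000,000 bytes
1 GiB = 1,073,741,824 bytes
50,000,000,000 / 1,073,741,824 = 46.57 GiB

46.57 GiB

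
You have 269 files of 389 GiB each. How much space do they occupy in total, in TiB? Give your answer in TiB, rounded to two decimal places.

Total = 269 × 389 GiB = 104,641 GiB
= 104,641 × 1,073,741,824 bytes = 112,357,418,205,184 bytes
1 TiB = 1,099,511,627,776 bytes
112,357,418,205,184 / 1,099,511,627,776 = 102.19 TiB

102.19 TiB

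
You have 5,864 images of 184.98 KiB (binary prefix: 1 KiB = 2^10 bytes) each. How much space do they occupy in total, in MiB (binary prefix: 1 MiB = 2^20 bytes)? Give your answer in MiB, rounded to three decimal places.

Total = 5,864 × 184.98 KiB = 1084722.72 KiB
= 1084722.72 × 1,024 bytes = 1,110,756,065.28 bytes
1 MiB = 1,048,576 bytes
1,110,756,065.28 / 1,048,576 = 1,059.300 MiB

1,059.300 MiB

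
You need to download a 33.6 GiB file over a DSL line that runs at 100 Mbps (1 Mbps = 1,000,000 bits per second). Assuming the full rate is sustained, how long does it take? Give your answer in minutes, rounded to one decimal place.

48.1 minutes

33.6 GiB = 36,077,725,286.4 bytes = 288,621,802,291.2 bits
100 Mbps = 100,000,000 bits/s
time = 288,621,802,291.2 / 100,000,000 = 2,886.22 s
2,886.22 s / 60 = 48.1 minutes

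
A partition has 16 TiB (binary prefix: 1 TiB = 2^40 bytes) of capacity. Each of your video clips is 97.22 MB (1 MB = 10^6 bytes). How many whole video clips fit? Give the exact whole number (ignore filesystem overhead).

Capacity: 16 TiB = 17,592,186,044,416 bytes
Per item: 97.22 MB = 97,220,000 bytes
⌊17,592,186,044,416 / 97,220,000⌋ = 180,952

180,952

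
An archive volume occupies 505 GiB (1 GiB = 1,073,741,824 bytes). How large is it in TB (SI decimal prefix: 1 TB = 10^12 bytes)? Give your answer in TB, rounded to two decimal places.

505 GiB × 1,073,741,824 bytes/GiB = 542,239,621,120 bytes
1 TB = 1,000,000,000,000 bytes
542,239,621,120 / 1,000,000,000,000 = 0.54 TB

0.54 TB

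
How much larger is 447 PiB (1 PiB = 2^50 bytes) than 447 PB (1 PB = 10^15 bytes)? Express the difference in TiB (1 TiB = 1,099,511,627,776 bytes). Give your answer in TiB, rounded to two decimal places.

447 PiB = 447 × 1,125,899,906,842,624 = 503,277,258,358,652,928 bytes
447 PB = 447 × 1,000,000,000,000,000 = 447,000,000,000,000,000 bytes
difference = 56,277,258,358,652,928 bytes
56,277,258,358,652,928 / 1,099,511,627,776 = 51,183.87 TiB

51,183.87 TiB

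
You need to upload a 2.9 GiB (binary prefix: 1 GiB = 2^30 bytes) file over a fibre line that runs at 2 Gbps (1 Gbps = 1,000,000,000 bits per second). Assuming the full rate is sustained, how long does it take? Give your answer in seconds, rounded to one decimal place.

12.5 seconds

2.9 GiB = 3,113,851,289.6 bytes = 24,910,810,316.8 bits
2 Gbps = 2,000,000,000 bits/s
time = 24,910,810,316.8 / 2,000,000,000 = 12.5 s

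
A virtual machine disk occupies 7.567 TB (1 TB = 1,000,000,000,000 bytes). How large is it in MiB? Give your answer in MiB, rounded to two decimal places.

7.567 TB = 7.567 × 10^12 bytes = 7,567,000,000,000 bytes
1 MiB = 1,048,576 bytes
7,567,000,000,000 / 1,048,576 = 7,216,453.55 MiB

7,216,453.55 MiB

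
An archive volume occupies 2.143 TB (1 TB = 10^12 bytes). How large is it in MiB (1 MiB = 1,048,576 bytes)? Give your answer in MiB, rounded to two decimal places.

2.143 TB = 2.143 × 10^12 bytes = 2,143,000,000,000 bytes
1 MiB = 1,048,576 bytes
2,143,000,000,000 / 1,048,576 = 2,043,724.06 MiB

2,043,724.06 MiB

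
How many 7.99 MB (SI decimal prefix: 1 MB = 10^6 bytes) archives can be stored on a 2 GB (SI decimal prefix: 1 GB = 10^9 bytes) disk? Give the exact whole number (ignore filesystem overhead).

Capacity: 2 GB = 2,000,000,000 bytes
Per item: 7.99 MB = 7,990,000 bytes
⌊2,000,000,000 / 7,990,000⌋ = 250

250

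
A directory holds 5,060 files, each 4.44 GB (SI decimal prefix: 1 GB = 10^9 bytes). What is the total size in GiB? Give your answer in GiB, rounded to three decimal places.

20,923.465 GiB

Total = 5,060 × 4.44 GB = 22466.4 GB
= 22466.4 × 1,000,000,000 bytes = 22,466,400,000,000 bytes
1 GiB = 1,073,741,824 bytes
22,466,400,000,000 / 1,073,741,824 = 20,923.465 GiB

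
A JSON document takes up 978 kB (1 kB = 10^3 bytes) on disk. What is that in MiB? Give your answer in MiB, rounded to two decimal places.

978 kB = 978 × 10^3 bytes = 978,000 bytes
1 MiB = 1,048,576 bytes
978,000 / 1,048,576 = 0.93 MiB

0.93 MiB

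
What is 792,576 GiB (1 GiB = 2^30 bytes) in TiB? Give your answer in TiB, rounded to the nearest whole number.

774 TiB

792,576 GiB × 1,073,741,824 bytes/GiB = 851,021,999,898,624 bytes
1 TiB = 1,099,511,627,776 bytes
851,021,999,898,624 / 1,099,511,627,776 = 774 TiB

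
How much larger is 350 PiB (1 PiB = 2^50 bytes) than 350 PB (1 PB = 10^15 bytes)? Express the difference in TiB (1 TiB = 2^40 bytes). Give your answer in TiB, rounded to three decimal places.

350 PiB = 350 × 1,125,899,906,842,624 = 394,064,967,394,918,400 bytes
350 PB = 350 × 1,000,000,000,000,000 = 350,000,000,000,000,000 bytes
difference = 44,064,967,394,918,400 bytes
44,064,967,394,918,400 / 1,099,511,627,776 = 40,076.854 TiB

40,076.854 TiB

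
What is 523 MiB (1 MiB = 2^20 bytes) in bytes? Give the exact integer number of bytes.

548,405,248 bytes

523 × 1,048,576 = 548,405,248 bytes  (1 MiB = 2^20 bytes)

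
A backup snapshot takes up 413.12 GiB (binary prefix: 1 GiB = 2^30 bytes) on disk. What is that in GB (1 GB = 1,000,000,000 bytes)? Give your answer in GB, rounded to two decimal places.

413.12 GiB = 413.12 × 2^30 bytes = 443,584,222,330.88 bytes
1 GB = 10^9 bytes = 1,000,000,000 bytes
443,584,222,330.88 / 1,000,000,000 = 443.58 GB

443.58 GB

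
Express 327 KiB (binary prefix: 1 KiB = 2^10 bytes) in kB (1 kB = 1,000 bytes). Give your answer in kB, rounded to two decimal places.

327 KiB × 1,024 bytes/KiB = 334,848 bytes
1 kB = 10^3 bytes = 1,000 bytes
334,848 / 1,000 = 334.85 kB

334.85 kB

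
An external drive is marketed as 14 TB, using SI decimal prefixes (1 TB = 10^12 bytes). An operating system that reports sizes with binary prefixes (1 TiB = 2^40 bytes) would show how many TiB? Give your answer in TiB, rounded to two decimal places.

12.73 TiB

14 TB × 1,000,000,000,000 bytes/TB = 14,000,000,000,000 bytes
1 TiB = 1,099,511,627,776 bytes
14,000,000,000,000 / 1,099,511,627,776 = 12.73 TiB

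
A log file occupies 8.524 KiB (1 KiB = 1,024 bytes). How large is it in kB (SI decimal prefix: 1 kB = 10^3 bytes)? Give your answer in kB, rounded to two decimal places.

8.73 kB

8.524 KiB = 8.524 × 2^10 bytes = 8,728.576 bytes
1 kB = 10^3 bytes = 1,000 bytes
8,728.576 / 1,000 = 8.73 kB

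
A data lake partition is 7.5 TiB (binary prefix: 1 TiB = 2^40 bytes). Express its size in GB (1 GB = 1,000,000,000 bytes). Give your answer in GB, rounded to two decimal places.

8,246.34 GB

7.5 TiB = 7.5 × 2^40 bytes = 8,246,337,208,320 bytes
1 GB = 10^9 bytes = 1,000,000,000 bytes
8,246,337,208,320 / 1,000,000,000 = 8,246.34 GB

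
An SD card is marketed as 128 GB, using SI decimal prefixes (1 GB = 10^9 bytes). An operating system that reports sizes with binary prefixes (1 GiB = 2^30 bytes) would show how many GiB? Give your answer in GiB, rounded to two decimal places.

119.21 GiB

128 GB × 1,000,000,000 bytes/GB = 128,000,000,000 bytes
1 GiB = 2^30 bytes = 1,073,741,824 bytes
128,000,000,000 / 1,073,741,824 = 119.21 GiB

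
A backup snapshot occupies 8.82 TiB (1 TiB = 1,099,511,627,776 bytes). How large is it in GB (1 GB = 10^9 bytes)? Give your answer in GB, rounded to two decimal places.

9,697.69 GB

8.82 TiB × 1,099,511,627,776 bytes/TiB = 9,697,692,556,984.32 bytes
1 GB = 10^9 bytes = 1,000,000,000 bytes
9,697,692,556,984.32 / 1,000,000,000 = 9,697.69 GB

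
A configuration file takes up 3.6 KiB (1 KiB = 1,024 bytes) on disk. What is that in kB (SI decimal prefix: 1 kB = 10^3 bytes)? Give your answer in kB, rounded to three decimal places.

3.686 kB

3.6 KiB = 3.6 × 2^10 bytes = 3,686.4 bytes
1 kB = 1,000 bytes
3,686.4 / 1,000 = 3.686 kB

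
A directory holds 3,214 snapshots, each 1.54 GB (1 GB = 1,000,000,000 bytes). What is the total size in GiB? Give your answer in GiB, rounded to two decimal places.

4,609.64 GiB

Total = 3,214 × 1.54 GB = 4949.56 GB
= 4949.56 × 1,000,000,000 bytes = 4,949,560,000,000 bytes
1 GiB = 1,073,741,824 bytes
4,949,560,000,000 / 1,073,741,824 = 4,609.64 GiB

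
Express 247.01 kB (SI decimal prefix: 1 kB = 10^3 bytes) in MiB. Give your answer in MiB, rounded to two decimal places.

247.01 kB × 1,000 bytes/kB = 247,010 bytes
1 MiB = 2^20 bytes = 1,048,576 bytes
247,010 / 1,048,576 = 0.24 MiB

0.24 MiB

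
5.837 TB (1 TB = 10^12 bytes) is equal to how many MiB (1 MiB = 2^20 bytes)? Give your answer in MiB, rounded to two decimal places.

5,566,596.98 MiB

5.837 TB = 5.837 × 10^12 bytes = 5,837,000,000,000 bytes
1 MiB = 1,048,576 bytes
5,837,000,000,000 / 1,048,576 = 5,566,596.98 MiB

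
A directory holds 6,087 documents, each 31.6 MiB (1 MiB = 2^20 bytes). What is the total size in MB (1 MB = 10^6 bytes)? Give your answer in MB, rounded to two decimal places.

Total = 6,087 × 31.6 MiB = 192349.2 MiB
= 192349.2 × 1,048,576 bytes = 201,692,754,739.2 bytes
1 MB = 1,000,000 bytes
201,692,754,739.2 / 1,000,000 = 201,692.75 MB

201,692.75 MB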